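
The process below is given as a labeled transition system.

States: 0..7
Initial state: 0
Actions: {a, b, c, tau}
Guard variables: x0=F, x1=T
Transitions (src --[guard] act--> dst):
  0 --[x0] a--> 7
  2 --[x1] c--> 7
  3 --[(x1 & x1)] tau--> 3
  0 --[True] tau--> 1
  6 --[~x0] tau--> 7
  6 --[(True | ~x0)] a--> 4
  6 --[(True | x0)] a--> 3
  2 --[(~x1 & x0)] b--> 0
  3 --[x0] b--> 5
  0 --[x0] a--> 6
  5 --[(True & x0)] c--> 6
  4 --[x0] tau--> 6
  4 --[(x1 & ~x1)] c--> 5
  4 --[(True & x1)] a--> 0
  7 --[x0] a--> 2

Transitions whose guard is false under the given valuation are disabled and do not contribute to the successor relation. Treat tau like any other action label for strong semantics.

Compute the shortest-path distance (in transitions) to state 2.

Breadth-first toward 2:
  depth 0: {0}
  depth 1: {1}
2 never appears.

Answer: UNREACHABLE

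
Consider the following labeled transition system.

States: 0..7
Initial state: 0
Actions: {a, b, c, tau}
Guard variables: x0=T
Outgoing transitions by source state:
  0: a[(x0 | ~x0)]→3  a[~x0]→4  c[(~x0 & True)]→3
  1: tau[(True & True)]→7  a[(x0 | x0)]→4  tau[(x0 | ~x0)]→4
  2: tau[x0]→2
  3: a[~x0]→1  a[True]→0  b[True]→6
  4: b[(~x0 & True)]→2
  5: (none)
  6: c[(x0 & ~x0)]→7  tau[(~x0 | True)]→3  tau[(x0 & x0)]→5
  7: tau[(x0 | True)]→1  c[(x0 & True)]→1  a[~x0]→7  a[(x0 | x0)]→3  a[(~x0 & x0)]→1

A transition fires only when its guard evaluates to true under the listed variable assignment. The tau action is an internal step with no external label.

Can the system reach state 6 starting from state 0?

Answer: REACHABLE

Working:
Guard filter leaves 12 enabled edge(s).
L0 = {0}
L1 = {3}  total {0,3}
L2 = {6}  total {0,3,6}
L3 = {5}  total {0,3,5,6}
Reachable = {0,3,5,6}
trace reaching 6: a·b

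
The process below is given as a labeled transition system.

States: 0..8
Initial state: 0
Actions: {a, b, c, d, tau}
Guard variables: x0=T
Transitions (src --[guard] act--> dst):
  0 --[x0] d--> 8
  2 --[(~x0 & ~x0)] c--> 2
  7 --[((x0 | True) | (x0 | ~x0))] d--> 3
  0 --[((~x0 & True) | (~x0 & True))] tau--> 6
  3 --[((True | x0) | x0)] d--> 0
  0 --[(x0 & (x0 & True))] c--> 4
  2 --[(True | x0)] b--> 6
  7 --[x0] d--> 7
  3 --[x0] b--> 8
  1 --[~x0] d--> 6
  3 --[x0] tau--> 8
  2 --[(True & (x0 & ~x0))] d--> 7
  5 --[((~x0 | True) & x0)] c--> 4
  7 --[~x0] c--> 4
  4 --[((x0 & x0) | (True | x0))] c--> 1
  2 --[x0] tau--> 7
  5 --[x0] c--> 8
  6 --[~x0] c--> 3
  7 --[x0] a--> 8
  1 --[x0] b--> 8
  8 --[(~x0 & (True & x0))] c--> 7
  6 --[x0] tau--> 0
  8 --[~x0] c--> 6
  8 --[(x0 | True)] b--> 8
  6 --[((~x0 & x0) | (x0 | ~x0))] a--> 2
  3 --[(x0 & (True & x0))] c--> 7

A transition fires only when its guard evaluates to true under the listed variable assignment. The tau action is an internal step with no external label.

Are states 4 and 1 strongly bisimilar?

Answer: NOT BISIMILAR

Trace:
Refine partition for ~:
  π0 = {{0,1,2,3,4,5,6,7,8}}
  π1 = {{0},{1,8},{2},{3},{4,5},{6},{7}}
  π2 = {{0},{1,8},{2},{3},{4},{5},{6},{7}}
stable after 3 split(s): 8 block(s)
class of 4: {4}; class of 1: {1,8}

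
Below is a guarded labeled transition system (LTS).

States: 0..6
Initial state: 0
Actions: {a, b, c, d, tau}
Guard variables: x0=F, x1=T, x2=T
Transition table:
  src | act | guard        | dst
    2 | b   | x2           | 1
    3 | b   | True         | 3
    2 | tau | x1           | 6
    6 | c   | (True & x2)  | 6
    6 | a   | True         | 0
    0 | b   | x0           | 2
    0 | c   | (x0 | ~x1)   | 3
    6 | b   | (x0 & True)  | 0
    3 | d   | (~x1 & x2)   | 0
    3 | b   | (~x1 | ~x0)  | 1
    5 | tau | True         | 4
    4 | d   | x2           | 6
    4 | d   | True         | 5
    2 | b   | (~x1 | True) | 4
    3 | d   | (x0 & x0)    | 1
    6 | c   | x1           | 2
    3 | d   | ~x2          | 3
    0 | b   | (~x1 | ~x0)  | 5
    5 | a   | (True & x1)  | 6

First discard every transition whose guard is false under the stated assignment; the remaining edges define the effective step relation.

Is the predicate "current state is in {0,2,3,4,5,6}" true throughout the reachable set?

Answer: INVARIANT VIOLATED at state 1

Working:
Inv-set: {0,2,3,4,5,6}
R = {0,1,2,4,5,6}
  0: ✓
  1: outside
  2: ✓
  4: ✓
  5: ✓
  6: ✓
witness against invariant: b·a·c·b → 1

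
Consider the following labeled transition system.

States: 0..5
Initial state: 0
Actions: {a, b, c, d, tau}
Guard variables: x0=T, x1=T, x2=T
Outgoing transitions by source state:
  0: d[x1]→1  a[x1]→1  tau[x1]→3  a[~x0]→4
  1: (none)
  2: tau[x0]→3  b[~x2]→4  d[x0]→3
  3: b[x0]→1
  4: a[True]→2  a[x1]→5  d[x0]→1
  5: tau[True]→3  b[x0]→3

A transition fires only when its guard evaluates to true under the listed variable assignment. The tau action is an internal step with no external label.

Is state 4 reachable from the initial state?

Guard filter leaves 11 enabled edge(s).
Layer 0: {0}
Layer 1: {1,3}  total {0,1,3}
Reachable = {0,1,3}

Answer: UNREACHABLE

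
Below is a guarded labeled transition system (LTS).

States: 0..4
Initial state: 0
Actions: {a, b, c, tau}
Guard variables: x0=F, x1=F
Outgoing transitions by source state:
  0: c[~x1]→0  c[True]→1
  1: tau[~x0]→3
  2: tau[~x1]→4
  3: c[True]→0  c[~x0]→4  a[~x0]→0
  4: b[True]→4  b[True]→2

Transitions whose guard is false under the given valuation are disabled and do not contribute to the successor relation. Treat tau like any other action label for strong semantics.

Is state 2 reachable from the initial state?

After dropping false guards: 9 live edges.
L0 = {0}
L1 = {1}  total {0,1}
L2 = {3}  total {0,1,3}
L3 = {4}  total {0,1,3,4}
L4 = {2}  total {0,1,2,3,4}
Reachable = {0,1,2,3,4}
Path to 2: c·tau·c·b

Answer: REACHABLE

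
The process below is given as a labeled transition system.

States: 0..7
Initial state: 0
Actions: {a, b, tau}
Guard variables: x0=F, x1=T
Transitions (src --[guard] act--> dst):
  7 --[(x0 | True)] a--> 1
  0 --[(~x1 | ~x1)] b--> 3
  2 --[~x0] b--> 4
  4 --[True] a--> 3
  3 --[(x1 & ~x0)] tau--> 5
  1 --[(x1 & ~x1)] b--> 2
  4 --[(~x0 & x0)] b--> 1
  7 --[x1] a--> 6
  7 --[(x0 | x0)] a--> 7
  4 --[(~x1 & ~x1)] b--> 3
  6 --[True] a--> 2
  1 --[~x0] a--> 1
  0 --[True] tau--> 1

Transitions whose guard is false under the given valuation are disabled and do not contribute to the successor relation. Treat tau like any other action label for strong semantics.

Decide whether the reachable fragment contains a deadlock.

Reach set: {0,1}
  0: tau→1  [1 exit(s)]
  1: a→1  [1 exit(s)]

Answer: DEADLOCK-FREE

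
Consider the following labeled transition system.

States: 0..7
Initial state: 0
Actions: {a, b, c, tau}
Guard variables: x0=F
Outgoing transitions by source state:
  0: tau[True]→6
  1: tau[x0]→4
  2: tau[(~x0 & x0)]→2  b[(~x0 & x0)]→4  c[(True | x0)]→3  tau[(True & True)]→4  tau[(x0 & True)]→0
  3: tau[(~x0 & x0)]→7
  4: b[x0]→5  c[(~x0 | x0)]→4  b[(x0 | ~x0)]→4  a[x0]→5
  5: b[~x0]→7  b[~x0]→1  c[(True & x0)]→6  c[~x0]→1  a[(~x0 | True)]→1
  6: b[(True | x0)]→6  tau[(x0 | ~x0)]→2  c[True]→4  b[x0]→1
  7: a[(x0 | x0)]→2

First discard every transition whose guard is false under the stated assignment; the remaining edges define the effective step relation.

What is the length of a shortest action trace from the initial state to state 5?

Answer: UNREACHABLE

Analysis:
Layered search for 5:
  Layer 0: {0}
  Layer 1: {6}
  Layer 2: {2,4}
  Layer 3: {3}
5 never appears.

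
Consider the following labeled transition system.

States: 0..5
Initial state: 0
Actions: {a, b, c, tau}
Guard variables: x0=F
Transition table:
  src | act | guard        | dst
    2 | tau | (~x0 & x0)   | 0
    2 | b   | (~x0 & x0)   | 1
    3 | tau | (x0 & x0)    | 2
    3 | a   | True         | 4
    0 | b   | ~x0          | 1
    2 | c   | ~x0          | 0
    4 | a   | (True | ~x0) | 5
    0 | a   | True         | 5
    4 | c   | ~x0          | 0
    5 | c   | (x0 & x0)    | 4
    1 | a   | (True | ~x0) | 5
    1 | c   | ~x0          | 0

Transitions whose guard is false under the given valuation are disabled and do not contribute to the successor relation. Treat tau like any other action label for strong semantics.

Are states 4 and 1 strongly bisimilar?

Answer: BISIMILAR

Analysis:
Refine partition for ~:
  P[0] = {{0,1,2,3,4,5}}
  P[1] = {{0},{1,4},{2},{3},{5}}
5 equivalence class(es) (converged in 2)
class of 4: {1,4}; class of 1: {1,4}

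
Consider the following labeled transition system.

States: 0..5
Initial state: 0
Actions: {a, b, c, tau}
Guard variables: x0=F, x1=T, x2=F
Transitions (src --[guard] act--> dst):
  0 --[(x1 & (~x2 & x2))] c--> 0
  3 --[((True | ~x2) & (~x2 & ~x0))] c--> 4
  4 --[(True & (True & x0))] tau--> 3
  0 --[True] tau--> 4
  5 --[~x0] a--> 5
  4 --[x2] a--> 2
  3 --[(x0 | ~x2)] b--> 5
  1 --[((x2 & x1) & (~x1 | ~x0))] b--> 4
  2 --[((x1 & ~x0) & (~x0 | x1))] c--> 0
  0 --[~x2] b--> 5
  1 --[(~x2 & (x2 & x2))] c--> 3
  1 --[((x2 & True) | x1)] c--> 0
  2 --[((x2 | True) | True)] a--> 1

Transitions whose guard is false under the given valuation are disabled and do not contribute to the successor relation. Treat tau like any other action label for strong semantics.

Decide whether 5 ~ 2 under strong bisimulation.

Answer: NOT BISIMILAR

Trace:
Compute ~ classes (split until stable):
  round 0: {{0,1,2,3,4,5}}
  round 1: {{0},{1},{2},{3},{4},{5}}
stable after 2 split(s): 6 block(s)
5∈{5}, 2∈{2}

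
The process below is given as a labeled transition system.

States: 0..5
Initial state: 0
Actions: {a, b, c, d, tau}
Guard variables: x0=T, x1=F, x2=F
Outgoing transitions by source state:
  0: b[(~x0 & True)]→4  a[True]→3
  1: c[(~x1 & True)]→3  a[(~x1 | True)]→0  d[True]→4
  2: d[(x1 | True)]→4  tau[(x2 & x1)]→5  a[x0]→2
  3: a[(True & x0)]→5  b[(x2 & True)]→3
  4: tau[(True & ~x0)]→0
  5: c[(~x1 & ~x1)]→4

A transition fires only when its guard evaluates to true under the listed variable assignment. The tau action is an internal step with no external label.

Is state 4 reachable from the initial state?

Answer: REACHABLE

Analysis:
After dropping false guards: 8 live edges.
depth 0: {0}
depth 1: {3}  cumulative {0,3}
depth 2: {5}  cumulative {0,3,5}
depth 3: {4}  cumulative {0,3,4,5}
Reachable = {0,3,4,5}
trace reaching 4: a·a·c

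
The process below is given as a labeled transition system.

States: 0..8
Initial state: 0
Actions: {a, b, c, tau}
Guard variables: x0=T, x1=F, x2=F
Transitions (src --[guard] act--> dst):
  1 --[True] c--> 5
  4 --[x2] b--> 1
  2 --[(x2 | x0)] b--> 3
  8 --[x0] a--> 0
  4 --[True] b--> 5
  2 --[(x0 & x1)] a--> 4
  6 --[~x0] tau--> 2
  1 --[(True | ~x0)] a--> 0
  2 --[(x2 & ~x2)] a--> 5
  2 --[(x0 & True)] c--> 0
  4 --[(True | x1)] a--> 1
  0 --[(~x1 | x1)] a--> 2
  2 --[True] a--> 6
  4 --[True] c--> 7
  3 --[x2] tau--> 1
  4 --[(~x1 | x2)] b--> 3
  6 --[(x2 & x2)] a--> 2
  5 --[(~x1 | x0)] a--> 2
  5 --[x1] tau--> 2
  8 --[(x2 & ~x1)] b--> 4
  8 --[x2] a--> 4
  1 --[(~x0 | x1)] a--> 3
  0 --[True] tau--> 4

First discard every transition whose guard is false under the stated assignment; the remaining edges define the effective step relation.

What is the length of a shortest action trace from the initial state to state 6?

Breadth-first toward 6:
  Layer 0: {0}
  Layer 1: {2,4}
  Layer 2: {1,3,5,6,7}
6 enters at depth 2; path a·a

Answer: 2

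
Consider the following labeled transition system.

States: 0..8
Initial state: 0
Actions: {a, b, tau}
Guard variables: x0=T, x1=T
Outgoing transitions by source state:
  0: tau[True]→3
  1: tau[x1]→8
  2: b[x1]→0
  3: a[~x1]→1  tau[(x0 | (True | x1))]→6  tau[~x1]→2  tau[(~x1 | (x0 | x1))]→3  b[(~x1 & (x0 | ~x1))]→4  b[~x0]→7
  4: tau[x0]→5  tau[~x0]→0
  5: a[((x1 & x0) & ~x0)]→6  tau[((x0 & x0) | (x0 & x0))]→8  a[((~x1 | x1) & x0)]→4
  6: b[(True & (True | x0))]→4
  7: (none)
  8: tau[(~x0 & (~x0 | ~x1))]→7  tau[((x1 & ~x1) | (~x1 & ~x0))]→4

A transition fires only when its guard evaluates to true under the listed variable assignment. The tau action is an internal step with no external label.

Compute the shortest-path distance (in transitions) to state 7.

BFS to 7:
  depth 0: {0}
  depth 1: {3}
  depth 2: {6}
  depth 3: {4}
  depth 4: {5}
  depth 5: {8}
7 never appears.

Answer: UNREACHABLE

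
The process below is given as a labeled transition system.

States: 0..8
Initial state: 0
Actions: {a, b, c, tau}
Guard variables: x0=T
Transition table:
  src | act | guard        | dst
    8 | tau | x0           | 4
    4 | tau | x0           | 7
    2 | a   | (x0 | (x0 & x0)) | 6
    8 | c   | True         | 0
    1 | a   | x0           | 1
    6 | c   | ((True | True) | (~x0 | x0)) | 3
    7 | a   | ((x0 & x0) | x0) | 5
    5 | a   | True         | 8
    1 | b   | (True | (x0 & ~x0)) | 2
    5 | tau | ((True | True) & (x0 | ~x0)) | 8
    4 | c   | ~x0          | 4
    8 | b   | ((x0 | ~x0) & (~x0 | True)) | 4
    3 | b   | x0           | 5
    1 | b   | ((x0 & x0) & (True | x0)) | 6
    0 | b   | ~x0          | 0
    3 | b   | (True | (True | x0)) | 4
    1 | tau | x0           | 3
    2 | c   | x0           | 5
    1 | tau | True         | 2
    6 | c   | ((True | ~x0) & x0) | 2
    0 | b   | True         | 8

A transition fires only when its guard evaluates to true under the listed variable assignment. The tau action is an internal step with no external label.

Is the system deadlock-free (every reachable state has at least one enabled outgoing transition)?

R = {0,4,5,7,8}
  0: b→8  [1 exit(s)]
  4: tau→7  [1 exit(s)]
  5: a→8  tau→8  [2 exit(s)]
  7: a→5  [1 exit(s)]
  8: b→4  c→0  tau→4  [3 exit(s)]

Answer: DEADLOCK-FREE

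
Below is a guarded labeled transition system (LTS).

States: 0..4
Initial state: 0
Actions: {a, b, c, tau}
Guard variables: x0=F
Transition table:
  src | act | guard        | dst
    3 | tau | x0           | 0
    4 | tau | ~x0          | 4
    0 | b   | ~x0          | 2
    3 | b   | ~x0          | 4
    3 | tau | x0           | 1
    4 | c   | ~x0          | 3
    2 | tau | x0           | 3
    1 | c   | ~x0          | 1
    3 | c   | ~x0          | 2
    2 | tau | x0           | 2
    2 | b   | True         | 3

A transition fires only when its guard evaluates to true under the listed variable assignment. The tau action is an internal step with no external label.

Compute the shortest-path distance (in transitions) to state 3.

Answer: 2

Trace:
Breadth-first toward 3:
  Layer 0: {0}
  Layer 1: {2}
  Layer 2: {3}
3 enters at depth 2; path b·b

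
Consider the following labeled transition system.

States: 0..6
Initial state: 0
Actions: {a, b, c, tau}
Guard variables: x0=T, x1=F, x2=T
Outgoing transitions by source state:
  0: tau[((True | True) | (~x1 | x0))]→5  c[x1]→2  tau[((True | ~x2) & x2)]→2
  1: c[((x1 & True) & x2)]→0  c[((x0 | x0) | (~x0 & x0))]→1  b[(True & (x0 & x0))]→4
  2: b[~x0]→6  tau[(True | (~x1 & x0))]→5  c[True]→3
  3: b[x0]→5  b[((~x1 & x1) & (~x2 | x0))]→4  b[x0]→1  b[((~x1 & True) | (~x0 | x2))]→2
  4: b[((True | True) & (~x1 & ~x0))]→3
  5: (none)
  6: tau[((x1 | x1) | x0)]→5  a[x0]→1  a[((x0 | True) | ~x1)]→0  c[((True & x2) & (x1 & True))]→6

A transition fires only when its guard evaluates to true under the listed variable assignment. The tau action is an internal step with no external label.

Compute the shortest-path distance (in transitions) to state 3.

Layered search for 3:
  depth 0: {0}
  depth 1: {2,5}
  depth 2: {3}
depth(3)=2, e.g. tau·c

Answer: 2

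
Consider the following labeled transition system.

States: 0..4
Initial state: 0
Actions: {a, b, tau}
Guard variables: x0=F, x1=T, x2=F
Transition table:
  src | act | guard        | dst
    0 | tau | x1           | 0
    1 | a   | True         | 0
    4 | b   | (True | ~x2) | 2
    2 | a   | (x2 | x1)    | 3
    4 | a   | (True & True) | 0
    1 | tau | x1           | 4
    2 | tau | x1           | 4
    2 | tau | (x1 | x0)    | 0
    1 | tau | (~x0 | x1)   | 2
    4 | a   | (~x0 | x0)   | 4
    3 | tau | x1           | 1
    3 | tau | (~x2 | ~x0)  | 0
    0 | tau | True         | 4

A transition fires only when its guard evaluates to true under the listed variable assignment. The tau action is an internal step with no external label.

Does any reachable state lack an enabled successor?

Answer: DEADLOCK-FREE

Analysis:
Reachable = {0,1,2,3,4}
  0: tau→0  tau→4  [2 out]
  1: a→0  tau→2  tau→4  [3 out]
  2: a→3  tau→0  tau→4  [3 out]
  3: tau→0  tau→1  [2 out]
  4: a→0  a→4  b→2  [3 out]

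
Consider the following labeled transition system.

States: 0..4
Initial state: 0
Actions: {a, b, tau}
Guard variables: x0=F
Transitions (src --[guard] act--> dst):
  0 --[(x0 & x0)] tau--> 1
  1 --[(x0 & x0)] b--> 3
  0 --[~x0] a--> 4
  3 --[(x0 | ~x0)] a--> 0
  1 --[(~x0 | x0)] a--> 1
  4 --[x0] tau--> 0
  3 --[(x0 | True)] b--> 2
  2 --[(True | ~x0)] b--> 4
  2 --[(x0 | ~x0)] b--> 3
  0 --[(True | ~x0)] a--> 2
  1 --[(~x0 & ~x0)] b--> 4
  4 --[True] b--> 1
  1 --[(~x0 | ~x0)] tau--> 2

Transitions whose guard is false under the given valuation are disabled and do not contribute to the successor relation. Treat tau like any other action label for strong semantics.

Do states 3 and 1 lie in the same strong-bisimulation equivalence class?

Answer: NOT BISIMILAR

Analysis:
Bisimulation quotient by refinement:
  P[0] = {{0,1,2,3,4}}
  P[1] = {{0},{1},{2,4},{3}}
  P[2] = {{0},{1},{2},{3},{4}}
stable after 3 split(s): 5 block(s)
3∈{3}, 1∈{1}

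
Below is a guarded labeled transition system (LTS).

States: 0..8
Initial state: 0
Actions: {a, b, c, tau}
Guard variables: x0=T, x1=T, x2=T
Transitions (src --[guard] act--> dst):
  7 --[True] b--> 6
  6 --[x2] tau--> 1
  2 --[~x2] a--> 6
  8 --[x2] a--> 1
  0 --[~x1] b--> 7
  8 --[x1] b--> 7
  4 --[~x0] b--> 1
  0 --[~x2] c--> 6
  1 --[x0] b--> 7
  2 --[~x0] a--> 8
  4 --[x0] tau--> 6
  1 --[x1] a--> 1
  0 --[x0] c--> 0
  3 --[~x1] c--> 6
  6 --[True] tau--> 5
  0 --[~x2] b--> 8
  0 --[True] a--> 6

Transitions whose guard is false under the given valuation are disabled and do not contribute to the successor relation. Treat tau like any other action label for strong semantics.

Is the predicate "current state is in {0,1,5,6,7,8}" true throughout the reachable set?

Answer: INVARIANT HOLDS

Analysis:
Allowed set {0,1,5,6,7,8}
Reachable = {0,1,5,6,7}
  0: ok
  1: ok
  5: ok
  6: ok
  7: ok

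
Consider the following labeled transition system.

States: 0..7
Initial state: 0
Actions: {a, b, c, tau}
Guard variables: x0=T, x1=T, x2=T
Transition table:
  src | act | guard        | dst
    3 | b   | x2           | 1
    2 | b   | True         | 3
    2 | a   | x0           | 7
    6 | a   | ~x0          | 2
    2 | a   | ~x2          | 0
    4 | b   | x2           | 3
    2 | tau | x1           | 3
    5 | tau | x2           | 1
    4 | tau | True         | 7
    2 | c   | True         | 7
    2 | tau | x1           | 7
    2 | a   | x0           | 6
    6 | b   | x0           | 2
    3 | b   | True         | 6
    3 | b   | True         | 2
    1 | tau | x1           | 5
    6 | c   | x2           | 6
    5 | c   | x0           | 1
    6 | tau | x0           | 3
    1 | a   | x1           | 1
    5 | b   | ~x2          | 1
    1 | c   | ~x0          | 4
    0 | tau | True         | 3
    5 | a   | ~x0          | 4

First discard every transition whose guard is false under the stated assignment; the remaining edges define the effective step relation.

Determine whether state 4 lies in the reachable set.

Answer: UNREACHABLE

Analysis:
Guard filter leaves 19 enabled edge(s).
L0 = {0}
L1 = {3}  total {0,3}
L2 = {1,2,6}  total {0,1,2,3,6}
L3 = {5,7}  total {0,1,2,3,5,6,7}
Reach set: {0,1,2,3,5,6,7}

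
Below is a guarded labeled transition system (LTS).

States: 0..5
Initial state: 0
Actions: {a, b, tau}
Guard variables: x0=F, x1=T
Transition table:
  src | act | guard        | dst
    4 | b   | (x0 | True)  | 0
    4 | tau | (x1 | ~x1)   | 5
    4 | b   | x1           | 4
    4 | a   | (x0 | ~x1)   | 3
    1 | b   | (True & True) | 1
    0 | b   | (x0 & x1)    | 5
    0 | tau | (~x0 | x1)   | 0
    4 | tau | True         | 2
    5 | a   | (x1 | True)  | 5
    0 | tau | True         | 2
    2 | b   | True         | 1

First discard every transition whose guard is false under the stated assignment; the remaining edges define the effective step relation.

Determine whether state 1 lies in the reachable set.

Guard filter leaves 9 enabled edge(s).
depth 0: {0}
depth 1: {2}  total {0,2}
depth 2: {1}  total {0,1,2}
Reach set: {0,1,2}
Path to 1: tau·b

Answer: REACHABLE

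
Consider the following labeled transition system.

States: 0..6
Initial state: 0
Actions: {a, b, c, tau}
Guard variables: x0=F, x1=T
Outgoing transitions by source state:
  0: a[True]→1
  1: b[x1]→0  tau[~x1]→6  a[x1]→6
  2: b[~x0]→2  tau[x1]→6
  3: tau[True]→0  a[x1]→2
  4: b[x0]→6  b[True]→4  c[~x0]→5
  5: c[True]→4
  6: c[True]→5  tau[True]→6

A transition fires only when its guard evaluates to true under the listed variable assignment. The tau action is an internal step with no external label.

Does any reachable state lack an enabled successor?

Answer: DEADLOCK-FREE

Analysis:
Reachable = {0,1,4,5,6}
  0: a→1  [deg 1]
  1: a→6  b→0  [deg 2]
  4: b→4  c→5  [deg 2]
  5: c→4  [deg 1]
  6: c→5  tau→6  [deg 2]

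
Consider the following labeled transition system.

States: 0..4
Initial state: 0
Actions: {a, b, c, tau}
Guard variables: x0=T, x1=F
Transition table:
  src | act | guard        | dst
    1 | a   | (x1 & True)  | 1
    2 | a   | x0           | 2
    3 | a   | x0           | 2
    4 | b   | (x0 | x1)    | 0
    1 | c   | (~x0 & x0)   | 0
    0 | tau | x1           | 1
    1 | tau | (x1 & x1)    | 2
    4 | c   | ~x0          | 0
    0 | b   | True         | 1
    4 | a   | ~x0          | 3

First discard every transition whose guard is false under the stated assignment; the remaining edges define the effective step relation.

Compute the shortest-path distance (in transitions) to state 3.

Answer: UNREACHABLE

Working:
BFS to 3:
  Layer 0: {0}
  Layer 1: {1}
3 never appears.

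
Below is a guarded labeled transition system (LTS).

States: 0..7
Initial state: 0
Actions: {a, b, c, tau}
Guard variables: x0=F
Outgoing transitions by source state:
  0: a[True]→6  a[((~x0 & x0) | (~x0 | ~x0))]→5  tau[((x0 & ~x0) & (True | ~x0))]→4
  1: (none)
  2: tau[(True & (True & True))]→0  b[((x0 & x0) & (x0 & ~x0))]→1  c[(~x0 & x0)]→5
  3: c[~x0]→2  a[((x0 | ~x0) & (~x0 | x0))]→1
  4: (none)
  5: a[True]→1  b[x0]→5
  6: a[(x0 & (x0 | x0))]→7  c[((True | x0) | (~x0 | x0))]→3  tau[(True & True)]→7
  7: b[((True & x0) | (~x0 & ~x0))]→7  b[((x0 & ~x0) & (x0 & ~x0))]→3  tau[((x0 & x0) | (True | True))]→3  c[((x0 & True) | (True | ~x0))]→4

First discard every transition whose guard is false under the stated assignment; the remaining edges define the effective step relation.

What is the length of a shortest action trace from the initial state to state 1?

Answer: 2

Working:
Breadth-first toward 1:
  depth 0: {0}
  depth 1: {5,6}
  depth 2: {1,3,7}
first hit 1 at d=2 via a·a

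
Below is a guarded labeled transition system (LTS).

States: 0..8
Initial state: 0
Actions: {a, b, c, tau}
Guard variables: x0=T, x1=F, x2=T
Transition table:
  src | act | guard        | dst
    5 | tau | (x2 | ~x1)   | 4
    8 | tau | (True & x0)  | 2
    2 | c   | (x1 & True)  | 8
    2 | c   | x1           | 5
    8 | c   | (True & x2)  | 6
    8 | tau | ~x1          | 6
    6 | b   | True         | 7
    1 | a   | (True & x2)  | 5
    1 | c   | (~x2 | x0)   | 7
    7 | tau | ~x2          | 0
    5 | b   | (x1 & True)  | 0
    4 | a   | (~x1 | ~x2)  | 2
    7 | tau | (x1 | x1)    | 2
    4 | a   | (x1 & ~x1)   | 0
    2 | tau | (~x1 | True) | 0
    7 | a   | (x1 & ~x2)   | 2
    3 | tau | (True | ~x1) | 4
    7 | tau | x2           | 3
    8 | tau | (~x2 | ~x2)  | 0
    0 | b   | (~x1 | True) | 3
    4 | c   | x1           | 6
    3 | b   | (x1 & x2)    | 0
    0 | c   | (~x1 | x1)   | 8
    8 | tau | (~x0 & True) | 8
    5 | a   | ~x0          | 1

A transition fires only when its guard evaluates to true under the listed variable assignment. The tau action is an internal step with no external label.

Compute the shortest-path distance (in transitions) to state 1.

Answer: UNREACHABLE

Working:
BFS to 1:
  L0 = {0}
  L1 = {3,8}
  L2 = {2,4,6}
  L3 = {7}
1 never appears.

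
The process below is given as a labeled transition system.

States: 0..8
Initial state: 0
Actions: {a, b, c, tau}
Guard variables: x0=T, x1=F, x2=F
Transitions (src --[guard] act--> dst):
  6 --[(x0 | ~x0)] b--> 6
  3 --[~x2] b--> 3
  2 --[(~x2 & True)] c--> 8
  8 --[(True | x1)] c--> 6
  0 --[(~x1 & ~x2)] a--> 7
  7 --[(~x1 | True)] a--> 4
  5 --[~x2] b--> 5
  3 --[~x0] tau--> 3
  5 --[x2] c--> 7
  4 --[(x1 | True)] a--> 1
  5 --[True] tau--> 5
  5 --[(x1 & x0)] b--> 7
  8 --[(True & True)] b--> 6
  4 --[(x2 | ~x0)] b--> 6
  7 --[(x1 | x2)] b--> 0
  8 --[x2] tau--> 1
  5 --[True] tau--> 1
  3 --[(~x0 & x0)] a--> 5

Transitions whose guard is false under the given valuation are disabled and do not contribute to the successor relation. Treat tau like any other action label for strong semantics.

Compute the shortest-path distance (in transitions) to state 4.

Layered search for 4:
  Layer 0: {0}
  Layer 1: {7}
  Layer 2: {4}
depth(4)=2, e.g. a·a

Answer: 2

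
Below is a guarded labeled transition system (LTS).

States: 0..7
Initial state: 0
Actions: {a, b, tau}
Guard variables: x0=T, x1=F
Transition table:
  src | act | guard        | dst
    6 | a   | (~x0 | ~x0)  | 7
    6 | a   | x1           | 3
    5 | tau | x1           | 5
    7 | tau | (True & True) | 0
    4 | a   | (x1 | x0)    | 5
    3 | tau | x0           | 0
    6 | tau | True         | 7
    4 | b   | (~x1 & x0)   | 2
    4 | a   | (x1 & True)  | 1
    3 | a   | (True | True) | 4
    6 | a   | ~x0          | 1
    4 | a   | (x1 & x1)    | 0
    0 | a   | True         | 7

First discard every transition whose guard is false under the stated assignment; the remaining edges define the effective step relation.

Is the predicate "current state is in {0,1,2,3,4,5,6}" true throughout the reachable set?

Safe = {0,1,2,3,4,5,6}
Reach set: {0,7}
  0: ✓
  7: outside
counterexample path to 7: a

Answer: INVARIANT VIOLATED at state 7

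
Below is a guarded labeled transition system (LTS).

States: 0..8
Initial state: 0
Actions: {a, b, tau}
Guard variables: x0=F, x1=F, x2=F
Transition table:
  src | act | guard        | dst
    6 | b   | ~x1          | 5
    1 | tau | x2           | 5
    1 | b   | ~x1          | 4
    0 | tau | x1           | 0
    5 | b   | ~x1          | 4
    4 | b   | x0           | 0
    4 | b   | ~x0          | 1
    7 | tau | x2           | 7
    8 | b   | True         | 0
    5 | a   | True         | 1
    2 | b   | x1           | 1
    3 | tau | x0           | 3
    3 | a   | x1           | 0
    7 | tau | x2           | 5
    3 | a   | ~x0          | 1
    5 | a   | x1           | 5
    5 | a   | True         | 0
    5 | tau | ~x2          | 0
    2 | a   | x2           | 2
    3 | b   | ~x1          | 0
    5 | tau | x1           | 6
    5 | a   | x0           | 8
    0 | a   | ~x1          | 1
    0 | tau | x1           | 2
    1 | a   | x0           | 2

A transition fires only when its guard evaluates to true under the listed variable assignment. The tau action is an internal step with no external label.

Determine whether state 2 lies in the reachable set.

After dropping false guards: 11 live edges.
depth 0: {0}
depth 1: {1}  now seen {0,1}
depth 2: {4}  now seen {0,1,4}
Reach set: {0,1,4}

Answer: UNREACHABLE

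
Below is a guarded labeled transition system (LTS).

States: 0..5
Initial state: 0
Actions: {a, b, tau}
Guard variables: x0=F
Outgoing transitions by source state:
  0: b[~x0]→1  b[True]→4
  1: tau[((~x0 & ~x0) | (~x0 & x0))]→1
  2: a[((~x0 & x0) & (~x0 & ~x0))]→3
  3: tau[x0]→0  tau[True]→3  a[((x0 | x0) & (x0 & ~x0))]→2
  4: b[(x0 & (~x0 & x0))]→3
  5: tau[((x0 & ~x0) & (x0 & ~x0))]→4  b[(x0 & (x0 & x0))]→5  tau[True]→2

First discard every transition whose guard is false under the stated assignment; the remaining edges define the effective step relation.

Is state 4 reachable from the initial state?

Answer: REACHABLE

Analysis:
Guard filter leaves 5 enabled edge(s).
Layer 0: {0}
Layer 1: {1,4}  total {0,1,4}
Reachable = {0,1,4}
witness 4: b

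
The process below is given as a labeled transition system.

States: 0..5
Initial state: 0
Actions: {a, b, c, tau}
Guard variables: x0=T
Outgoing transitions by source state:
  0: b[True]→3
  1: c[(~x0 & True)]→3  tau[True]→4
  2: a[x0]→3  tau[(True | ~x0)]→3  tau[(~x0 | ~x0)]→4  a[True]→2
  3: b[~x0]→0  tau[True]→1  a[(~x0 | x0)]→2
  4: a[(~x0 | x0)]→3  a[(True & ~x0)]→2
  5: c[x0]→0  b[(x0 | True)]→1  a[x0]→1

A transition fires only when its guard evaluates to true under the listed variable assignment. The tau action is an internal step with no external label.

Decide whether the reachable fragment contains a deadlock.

Reach set: {0,1,2,3,4}
  0: b→3  [deg 1]
  1: tau→4  [deg 1]
  2: a→2  a→3  tau→3  [deg 3]
  3: a→2  tau→1  [deg 2]
  4: a→3  [deg 1]

Answer: DEADLOCK-FREE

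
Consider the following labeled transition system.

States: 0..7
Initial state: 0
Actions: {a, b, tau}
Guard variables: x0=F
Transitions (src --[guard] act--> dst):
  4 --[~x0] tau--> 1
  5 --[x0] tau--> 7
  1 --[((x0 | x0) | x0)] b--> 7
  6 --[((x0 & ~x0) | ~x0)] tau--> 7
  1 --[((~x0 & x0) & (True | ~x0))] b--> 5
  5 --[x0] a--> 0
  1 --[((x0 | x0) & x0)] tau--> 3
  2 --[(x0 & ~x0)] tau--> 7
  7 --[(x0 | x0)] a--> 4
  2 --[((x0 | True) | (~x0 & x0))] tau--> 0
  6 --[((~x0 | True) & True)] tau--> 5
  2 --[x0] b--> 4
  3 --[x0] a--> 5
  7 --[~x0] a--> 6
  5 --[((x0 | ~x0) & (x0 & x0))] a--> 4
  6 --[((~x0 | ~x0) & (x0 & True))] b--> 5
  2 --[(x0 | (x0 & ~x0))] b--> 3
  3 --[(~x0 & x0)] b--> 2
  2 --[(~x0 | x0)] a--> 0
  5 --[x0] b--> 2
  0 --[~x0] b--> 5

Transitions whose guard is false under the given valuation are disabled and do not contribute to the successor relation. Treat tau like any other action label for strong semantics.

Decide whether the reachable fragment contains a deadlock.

Answer: DEADLOCK at state 5

Trace:
R = {0,5}
  0: b→5  [1 out]
  5: ∅  [no exit]
witness 5: b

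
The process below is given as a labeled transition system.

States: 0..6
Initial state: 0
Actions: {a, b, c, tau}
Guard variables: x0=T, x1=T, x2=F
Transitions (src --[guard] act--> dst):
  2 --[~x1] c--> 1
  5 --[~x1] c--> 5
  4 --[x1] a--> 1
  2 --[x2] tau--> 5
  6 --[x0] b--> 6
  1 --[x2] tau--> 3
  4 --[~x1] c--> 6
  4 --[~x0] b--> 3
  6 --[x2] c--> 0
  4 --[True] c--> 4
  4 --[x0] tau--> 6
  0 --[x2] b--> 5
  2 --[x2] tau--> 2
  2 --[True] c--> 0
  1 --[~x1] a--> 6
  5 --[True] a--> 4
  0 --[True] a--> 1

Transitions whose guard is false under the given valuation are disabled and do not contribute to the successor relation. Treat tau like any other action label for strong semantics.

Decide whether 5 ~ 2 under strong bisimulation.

Answer: NOT BISIMILAR

Trace:
Refine partition for ~:
  round 0: {{0,1,2,3,4,5,6}}
  round 1: {{0,5},{1,3},{2},{4},{6}}
  round 2: {{0},{1,3},{2},{4},{5},{6}}
6 equivalence class(es) (converged in 3)
[5]={5}  [2]={2}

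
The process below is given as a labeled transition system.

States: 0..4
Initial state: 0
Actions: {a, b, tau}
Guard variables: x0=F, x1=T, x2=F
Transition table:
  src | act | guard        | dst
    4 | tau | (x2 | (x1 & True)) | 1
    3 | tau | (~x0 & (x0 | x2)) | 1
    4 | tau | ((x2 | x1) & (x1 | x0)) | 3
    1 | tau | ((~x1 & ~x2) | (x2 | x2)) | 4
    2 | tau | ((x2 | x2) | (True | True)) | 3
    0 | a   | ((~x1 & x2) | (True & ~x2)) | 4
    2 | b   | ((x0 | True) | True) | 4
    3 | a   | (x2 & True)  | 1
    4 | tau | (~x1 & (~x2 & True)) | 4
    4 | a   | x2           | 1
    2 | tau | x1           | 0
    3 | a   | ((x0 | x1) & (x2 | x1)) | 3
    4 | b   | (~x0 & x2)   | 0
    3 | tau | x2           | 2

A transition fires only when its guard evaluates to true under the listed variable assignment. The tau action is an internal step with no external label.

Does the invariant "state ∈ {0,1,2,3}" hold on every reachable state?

Answer: INVARIANT VIOLATED at state 4

Working:
Allowed set {0,1,2,3}
R = {0,1,3,4}
  0: ok
  1: ok
  3: ok
  4: outside
counterexample path to 4: a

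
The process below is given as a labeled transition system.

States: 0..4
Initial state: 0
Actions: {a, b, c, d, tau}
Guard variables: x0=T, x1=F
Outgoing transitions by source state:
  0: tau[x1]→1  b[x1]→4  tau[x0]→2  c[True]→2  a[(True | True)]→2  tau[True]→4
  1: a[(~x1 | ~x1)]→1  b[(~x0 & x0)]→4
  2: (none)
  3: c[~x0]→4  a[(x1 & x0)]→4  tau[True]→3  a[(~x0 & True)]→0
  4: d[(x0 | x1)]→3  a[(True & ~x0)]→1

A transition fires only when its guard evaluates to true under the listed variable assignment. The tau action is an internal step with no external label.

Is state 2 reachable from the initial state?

After dropping false guards: 7 live edges.
L0 = {0}
L1 = {2,4}  total {0,2,4}
L2 = {3}  total {0,2,3,4}
R = {0,2,3,4}
Path to 2: tau

Answer: REACHABLE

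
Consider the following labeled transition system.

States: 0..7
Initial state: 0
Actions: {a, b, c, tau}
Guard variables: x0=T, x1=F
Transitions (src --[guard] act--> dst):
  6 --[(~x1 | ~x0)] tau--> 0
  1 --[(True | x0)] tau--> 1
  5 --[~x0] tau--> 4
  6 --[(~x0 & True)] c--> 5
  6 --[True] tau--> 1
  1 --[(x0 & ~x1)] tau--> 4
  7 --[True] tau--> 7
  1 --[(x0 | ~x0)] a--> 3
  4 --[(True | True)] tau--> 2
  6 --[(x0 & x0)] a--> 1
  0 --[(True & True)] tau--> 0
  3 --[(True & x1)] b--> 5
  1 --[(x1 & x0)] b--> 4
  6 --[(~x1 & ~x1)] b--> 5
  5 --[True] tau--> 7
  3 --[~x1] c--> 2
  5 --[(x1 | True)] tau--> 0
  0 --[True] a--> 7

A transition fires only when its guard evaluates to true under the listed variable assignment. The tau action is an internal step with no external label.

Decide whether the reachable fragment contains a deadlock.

Answer: DEADLOCK-FREE

Trace:
Reach set: {0,7}
  0: a→7  tau→0  [2 exit(s)]
  7: tau→7  [1 exit(s)]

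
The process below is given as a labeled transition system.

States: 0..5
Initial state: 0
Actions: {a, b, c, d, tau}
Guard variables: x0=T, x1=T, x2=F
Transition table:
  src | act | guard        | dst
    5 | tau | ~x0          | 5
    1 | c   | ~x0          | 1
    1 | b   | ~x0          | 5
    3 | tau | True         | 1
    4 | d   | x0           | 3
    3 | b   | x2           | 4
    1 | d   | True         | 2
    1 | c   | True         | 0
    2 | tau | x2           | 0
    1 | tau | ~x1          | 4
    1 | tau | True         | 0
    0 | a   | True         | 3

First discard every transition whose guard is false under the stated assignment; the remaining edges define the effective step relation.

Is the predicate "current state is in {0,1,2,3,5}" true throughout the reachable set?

Answer: INVARIANT HOLDS

Trace:
Allowed set {0,1,2,3,5}
R = {0,1,2,3}
  0: safe
  1: safe
  2: safe
  3: safe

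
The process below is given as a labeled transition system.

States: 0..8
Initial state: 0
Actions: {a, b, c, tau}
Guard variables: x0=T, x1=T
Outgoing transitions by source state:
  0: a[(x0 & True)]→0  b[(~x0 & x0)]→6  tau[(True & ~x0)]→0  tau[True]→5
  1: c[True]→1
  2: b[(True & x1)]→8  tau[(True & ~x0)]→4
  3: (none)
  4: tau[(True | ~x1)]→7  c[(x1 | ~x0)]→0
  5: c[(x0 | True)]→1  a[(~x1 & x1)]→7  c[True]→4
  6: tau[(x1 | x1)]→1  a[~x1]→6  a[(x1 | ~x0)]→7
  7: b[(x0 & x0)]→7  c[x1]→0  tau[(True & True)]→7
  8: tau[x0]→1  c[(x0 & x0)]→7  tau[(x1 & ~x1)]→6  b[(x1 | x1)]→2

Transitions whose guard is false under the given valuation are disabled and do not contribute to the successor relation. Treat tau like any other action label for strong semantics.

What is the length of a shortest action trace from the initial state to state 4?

Breadth-first toward 4:
  depth 0: {0}
  depth 1: {5}
  depth 2: {1,4}
4 enters at depth 2; path tau·c

Answer: 2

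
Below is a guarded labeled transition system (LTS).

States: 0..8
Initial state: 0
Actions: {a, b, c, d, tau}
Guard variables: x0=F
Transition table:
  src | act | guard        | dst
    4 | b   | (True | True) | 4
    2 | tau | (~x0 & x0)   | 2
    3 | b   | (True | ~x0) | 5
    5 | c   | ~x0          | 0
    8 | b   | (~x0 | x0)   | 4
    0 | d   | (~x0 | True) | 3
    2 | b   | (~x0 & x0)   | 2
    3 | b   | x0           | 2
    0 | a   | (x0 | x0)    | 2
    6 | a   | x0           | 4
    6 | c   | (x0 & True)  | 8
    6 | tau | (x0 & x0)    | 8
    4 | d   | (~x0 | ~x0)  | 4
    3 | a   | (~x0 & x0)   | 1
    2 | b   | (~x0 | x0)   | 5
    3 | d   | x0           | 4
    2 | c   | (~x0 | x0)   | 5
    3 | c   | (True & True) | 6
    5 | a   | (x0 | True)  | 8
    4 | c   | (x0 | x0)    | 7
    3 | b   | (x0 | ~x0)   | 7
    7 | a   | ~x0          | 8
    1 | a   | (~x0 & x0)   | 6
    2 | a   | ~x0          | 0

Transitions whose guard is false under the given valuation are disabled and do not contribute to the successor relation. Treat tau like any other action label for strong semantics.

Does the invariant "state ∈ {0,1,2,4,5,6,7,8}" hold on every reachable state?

Allowed set {0,1,2,4,5,6,7,8}
Reach set: {0,3,4,5,6,7,8}
  0: ✓
  3: outside
  4: ✓
  5: ✓
  6: ✓
  7: ✓
  8: ✓
counterexample path to 3: d

Answer: INVARIANT VIOLATED at state 3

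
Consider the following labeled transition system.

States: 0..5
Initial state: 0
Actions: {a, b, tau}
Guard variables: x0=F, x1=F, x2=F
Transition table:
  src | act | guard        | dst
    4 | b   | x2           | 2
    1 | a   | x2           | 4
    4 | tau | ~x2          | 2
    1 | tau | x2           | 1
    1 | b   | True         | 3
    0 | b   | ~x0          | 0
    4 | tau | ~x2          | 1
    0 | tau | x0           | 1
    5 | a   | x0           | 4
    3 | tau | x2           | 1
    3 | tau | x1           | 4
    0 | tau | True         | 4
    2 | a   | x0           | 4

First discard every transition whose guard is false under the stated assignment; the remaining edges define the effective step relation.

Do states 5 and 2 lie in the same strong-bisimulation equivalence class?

Compute ~ classes (split until stable):
  P[0] = {{0,1,2,3,4,5}}
  P[1] = {{0},{1},{2,3,5},{4}}
stable after 2 split(s): 4 block(s)
class of 5: {2,3,5}; class of 2: {2,3,5}

Answer: BISIMILAR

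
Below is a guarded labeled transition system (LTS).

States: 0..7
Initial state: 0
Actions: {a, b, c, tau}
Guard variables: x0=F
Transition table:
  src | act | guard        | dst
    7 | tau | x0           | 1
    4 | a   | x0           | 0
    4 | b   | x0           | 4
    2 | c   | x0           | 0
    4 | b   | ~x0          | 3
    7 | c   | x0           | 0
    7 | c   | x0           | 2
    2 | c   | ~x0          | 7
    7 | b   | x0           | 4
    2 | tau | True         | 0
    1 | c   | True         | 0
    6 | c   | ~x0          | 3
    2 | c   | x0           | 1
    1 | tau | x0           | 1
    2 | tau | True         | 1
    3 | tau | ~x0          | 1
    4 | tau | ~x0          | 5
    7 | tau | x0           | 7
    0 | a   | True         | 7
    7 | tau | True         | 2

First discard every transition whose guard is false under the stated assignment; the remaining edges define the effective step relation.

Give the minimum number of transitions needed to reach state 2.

Breadth-first toward 2:
  depth 0: {0}
  depth 1: {7}
  depth 2: {2}
depth(2)=2, e.g. a·tau

Answer: 2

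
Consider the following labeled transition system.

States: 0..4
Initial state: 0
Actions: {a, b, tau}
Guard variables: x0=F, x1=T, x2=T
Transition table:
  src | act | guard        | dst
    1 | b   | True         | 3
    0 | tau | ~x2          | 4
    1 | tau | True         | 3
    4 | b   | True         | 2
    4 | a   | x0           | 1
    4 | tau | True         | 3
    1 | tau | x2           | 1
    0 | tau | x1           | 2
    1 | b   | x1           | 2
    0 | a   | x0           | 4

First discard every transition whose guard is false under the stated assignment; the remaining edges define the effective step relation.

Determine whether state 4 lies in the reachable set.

Guard filter leaves 7 enabled edge(s).
Layer 0: {0}
Layer 1: {2}  cumulative {0,2}
R = {0,2}

Answer: UNREACHABLE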